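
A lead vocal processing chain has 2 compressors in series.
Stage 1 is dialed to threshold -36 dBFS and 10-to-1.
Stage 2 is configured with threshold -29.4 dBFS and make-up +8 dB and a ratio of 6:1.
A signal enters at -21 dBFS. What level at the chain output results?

Stage 1: overshoot 15 dB → 15/10 = 1.5 dB → -34.5 dBFS.
Stage 2: -34.5 dBFS is at or below the -29.4 dBFS threshold — no compression; make-up brings it to -26.5 dBFS.

-26.5 dBFS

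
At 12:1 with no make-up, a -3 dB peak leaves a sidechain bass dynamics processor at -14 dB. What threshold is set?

-15 dB

Input is 12 dB above T (since output overshoot × R = input overshoot: (-14 − T)·12 = -3 − T gives T = -15 dB).
Check: -15 + (-3 − (-15))/12 = -15 + 1 = -14 dB. ✓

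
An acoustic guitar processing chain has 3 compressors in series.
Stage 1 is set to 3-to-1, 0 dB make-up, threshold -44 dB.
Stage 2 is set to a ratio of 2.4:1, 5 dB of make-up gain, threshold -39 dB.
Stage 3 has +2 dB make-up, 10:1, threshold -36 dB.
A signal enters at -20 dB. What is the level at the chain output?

-33.675 dB

Stage 1: overshoot 24 dB → 24/3 = 8 dB → -36 dB.
Stage 2: -36 dB is 3 dB over -39 dB; at 2.4:1 that becomes 1.25 dB over, giving -37.75 dB; +5 dB make-up → -32.75 dB.
Stage 3: overshoot 3.25 dB → 3.25/10 = 0.325 dB → -35.675 dB; +2 dB make-up → -33.675 dB.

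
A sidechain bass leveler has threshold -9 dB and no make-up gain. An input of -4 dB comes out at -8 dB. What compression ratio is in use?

5:1

Input overshoot = -4 − (-9) = 5 dB; output overshoot = -8 − (-9) = 1 dB.
Ratio = 5 / 1 = 5.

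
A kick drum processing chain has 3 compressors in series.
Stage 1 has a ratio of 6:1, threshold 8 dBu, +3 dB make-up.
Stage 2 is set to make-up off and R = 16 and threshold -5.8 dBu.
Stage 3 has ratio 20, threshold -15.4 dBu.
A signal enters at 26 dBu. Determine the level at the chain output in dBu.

Stage 1: overshoot 18 dB → 18/6 = 3 dB → 11 dBu; +3 dB make-up → 14 dBu.
Stage 2: 14 dBu is 19.8 dB over -5.8 dBu; at 16:1 that becomes 1.2375 dB over, giving -4.5625 dBu.
Stage 3: overshoot 10.8375 dB → 10.8375/20 = 0.541875 dB → -14.858125 dBu.

-14.858125 dBu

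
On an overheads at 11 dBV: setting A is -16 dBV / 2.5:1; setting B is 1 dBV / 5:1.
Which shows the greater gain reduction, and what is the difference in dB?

A: GR = 27 − 27/2.5 = 16.2 dB.
B: GR = 10 − 10/5 = 8 dB.
A reduces 8.2 dB more.

A, by 8.2 dB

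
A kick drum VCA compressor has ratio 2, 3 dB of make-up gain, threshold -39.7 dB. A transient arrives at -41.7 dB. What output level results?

-38.7 dB

-41.7 dB is 2 dB below the -39.7 dB threshold, so no gain reduction is applied.
Make-up gain adds 3 dB: -41.7 + 3 = -38.7 dB.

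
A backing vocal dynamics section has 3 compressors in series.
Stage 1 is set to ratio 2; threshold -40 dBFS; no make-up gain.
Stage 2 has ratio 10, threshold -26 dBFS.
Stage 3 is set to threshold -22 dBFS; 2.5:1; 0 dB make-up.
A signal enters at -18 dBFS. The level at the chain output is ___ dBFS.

Stage 1: -18 dBFS is 22 dB over -40 dBFS; at 2:1 that becomes 11 dB over, giving -29 dBFS.
Stage 2: below threshold (-29 ≤ -26); passes unchanged; output -29 dBFS.
Stage 3: -29 dBFS ≤ -22 dBFS, so stage 3 doesn't engage; output -29 dBFS.

-29 dBFS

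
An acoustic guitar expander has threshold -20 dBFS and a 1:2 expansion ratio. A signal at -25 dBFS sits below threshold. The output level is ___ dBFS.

-30 dBFS

Below threshold, a 1:2 expander applies gain = (2−1)×(T − x) of attenuation.
(2−1) × 5 = 5 dB, so output = -25 − 5 = -30 dBFS.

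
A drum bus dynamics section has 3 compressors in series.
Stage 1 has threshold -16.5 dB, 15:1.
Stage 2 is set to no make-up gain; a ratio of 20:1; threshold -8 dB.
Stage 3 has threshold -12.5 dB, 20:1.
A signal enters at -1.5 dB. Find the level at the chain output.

Stage 1: overshoot 15 dB → 15/15 = 1 dB → -15.5 dB.
Stage 2: -15.5 dB ≤ -8 dB, so stage 2 doesn't engage; output -15.5 dB.
Stage 3: -15.5 dB is at or below the -12.5 dB threshold — no compression; output -15.5 dB.

-15.5 dB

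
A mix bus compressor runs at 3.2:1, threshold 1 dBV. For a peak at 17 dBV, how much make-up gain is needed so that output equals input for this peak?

11 dB

The peak compresses to 1 + 16/3.2 = 6 dBV.
To reach 17 dBV requires 17 − 6 = 11 dB of make-up.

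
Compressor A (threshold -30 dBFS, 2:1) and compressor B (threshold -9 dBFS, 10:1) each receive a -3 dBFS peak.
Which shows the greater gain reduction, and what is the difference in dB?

A: 27 dB over, compressed to 13.5 dB over, so 13.5 dB of GR.
B: 6 dB over, compressed to 0.6 dB over, so 5.4 dB of GR.
A reduces 8.1 dB more.

A, by 8.1 dB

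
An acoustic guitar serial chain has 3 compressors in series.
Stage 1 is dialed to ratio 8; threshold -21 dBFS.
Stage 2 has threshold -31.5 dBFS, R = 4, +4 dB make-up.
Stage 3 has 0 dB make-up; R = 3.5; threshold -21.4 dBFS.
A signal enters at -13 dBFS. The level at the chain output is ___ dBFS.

Stage 1: overshoot 8 dB → 8/8 = 1 dB → -20 dBFS.
Stage 2: -20 dBFS is 11.5 dB over -31.5 dBFS; at 4:1 that becomes 2.875 dB over, giving -28.625 dBFS; +4 dB make-up → -24.625 dBFS.
Stage 3: -24.625 dBFS is at or below the -21.4 dBFS threshold — no compression; output -24.625 dBFS.

-24.625 dBFS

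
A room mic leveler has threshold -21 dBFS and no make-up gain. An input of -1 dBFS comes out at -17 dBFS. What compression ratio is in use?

Input overshoot = -1 − (-21) = 20 dB; output overshoot = -17 − (-21) = 4 dB.
Ratio = 20 / 4 = 5.

5:1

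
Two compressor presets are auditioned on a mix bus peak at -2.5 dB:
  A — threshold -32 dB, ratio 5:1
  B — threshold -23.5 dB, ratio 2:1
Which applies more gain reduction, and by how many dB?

A, by 13.1 dB

A: overshoot 29.5 dB → output overshoot 5.9 dB → GR 23.6 dB.
B: overshoot 21 dB → output overshoot 10.5 dB → GR 10.5 dB.
Difference: 13.1 dB in favour of A.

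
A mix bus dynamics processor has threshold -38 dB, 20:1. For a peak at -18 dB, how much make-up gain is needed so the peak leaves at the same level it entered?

Overshoot 20 dB → 20/20 = 1 dB after compression, so the compressed level is -38 + 1 = -37 dB.
Make-up = target − compressed = -18 − (-37) = 19 dB.

19 dB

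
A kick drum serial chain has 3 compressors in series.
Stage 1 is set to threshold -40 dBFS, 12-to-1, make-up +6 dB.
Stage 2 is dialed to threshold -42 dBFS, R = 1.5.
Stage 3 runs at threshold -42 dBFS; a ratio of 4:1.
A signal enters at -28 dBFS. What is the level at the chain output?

Stage 1: -28 dBFS is 12 dB over -40 dBFS; at 12:1 that becomes 1 dB over, giving -39 dBFS; +6 dB make-up → -33 dBFS.
Stage 2: 9 dB above -42 dBFS, reduced 1.5:1 to 6 dB above → -36 dBFS.
Stage 3: -36 dBFS is 6 dB over -42 dBFS; at 4:1 that becomes 1.5 dB over, giving -40.5 dBFS.

-40.5 dBFS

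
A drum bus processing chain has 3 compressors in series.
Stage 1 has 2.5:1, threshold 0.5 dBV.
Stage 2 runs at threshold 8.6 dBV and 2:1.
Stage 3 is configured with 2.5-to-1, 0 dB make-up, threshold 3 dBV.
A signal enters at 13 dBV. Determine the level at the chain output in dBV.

4 dBV

Stage 1: 12.5 dB above 0.5 dBV, reduced 2.5:1 to 5 dB above → 5.5 dBV.
Stage 2: 5.5 dBV ≤ 8.6 dBV, so stage 2 doesn't engage; output 5.5 dBV.
Stage 3: overshoot 2.5 dB → 2.5/2.5 = 1 dB → 4 dBV.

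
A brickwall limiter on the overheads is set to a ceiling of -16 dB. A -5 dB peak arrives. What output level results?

-16 dB

A brickwall limiter is an ∞:1 compressor: any input above the ceiling is clamped to -16 dB.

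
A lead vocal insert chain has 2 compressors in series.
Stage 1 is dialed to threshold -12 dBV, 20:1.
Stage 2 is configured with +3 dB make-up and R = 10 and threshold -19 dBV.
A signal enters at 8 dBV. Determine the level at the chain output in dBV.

Stage 1: 8 dBV is 20 dB over -12 dBV; at 20:1 that becomes 1 dB over, giving -11 dBV.
Stage 2: -11 dBV is 8 dB over -19 dBV; at 10:1 that becomes 0.8 dB over, giving -18.2 dBV; +3 dB make-up → -15.2 dBV.

-15.2 dBV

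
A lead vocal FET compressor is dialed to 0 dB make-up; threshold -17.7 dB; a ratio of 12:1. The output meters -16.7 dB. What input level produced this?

The compressed level sits -16.7 − (-17.7) = 1 dB over threshold.
Undo the ratio: input overshoot = 1 × 12 = 12 dB, giving input = -5.7 dB.

-5.7 dB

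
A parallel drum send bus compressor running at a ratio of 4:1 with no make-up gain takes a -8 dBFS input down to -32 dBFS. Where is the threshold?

Input is 32 dB above T (since output overshoot × R = input overshoot: (-32 − T)·4 = -8 − T gives T = -40 dBFS).
Check: -40 + (-8 − (-40))/4 = -40 + 8 = -32 dBFS. ✓

-40 dBFS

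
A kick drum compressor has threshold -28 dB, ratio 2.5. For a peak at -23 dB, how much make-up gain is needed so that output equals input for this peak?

Without make-up, output = threshold + overshoot/2.5 = -28 + 2 = -26 dB.
Gap to target: 3 dB.

3 dB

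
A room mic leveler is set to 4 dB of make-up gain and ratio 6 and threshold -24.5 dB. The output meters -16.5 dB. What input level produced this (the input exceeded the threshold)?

Stripping the +4 dB make-up gives -20.5 dB at the gain stage.
The compressed level sits -20.5 − (-24.5) = 4 dB over threshold.
Undo the ratio: input overshoot = 4 × 6 = 24 dB, giving input = -0.5 dB.

-0.5 dB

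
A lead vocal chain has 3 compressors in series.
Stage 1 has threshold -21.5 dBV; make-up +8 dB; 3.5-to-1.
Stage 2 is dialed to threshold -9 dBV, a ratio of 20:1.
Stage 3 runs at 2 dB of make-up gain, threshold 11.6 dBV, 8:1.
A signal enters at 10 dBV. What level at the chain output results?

-6.775 dBV

Stage 1: overshoot 31.5 dB → 31.5/3.5 = 9 dB → -12.5 dBV; +8 dB make-up → -4.5 dBV.
Stage 2: 4.5 dB above -9 dBV, reduced 20:1 to 0.225 dB above → -8.775 dBV.
Stage 3: below threshold (-8.775 ≤ 11.6); passes unchanged; make-up brings it to -6.775 dBV.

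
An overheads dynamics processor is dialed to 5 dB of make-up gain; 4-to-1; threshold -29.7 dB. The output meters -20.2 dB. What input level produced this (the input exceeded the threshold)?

-11.7 dB

Stripping the +5 dB make-up gives -25.2 dB at the gain stage.
That's 4.5 dB above the -29.7 dB threshold.
Input overshoot = R × output overshoot = 18 dB → input = -29.7 + 18 = -11.7 dB.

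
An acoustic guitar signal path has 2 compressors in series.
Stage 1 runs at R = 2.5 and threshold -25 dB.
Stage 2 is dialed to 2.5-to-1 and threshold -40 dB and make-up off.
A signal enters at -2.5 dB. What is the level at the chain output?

Stage 1: -2.5 dB is 22.5 dB over -25 dB; at 2.5:1 that becomes 9 dB over, giving -16 dB.
Stage 2: overshoot 24 dB → 24/2.5 = 9.6 dB → -30.4 dB.

-30.4 dB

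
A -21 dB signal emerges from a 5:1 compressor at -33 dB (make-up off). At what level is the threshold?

Gain reduction = -21 − (-33) = 12 dB; output overshoot = GR / (R − 1) = 12 / 4 = 3 dB.
Threshold = output − output overshoot = -33 − 3 = -36 dB.

-36 dB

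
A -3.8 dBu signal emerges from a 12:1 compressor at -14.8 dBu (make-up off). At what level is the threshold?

Gain reduction = -3.8 − (-14.8) = 11 dB; output overshoot = GR / (R − 1) = 11 / 11 = 1 dB.
Threshold = output − output overshoot = -14.8 − 1 = -15.8 dBu.

-15.8 dBu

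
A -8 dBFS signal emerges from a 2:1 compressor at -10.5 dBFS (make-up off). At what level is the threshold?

-13 dBFS

Let T be the threshold. Output overshoot = (input overshoot)/R, so -10.5 − T = (-8 − T)/2.
2·(-10.5 − T) = -8 − T → 1·T = -21 − (-8) = -13.
T = -13/1 = -13 dBFS.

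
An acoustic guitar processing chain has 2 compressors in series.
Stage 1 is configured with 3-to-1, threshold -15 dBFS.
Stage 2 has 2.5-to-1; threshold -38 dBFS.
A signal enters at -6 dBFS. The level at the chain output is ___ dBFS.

Stage 1: overshoot 9 dB → 9/3 = 3 dB → -12 dBFS.
Stage 2: 26 dB above -38 dBFS, reduced 2.5:1 to 10.4 dB above → -27.6 dBFS.

-27.6 dBFS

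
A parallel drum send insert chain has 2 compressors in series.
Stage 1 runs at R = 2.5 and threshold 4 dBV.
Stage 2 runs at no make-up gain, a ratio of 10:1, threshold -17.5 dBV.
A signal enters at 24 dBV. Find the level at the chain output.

-14.55 dBV

Stage 1: 24 dBV is 20 dB over 4 dBV; at 2.5:1 that becomes 8 dB over, giving 12 dBV.
Stage 2: 29.5 dB above -17.5 dBV, reduced 10:1 to 2.95 dB above → -14.55 dBV.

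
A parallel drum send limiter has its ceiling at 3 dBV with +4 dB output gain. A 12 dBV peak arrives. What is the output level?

At ∞:1, everything above 3 dBV is held at the ceiling.
Output gain then adds 4 dB: 3 + 4 = 7 dBV.

7 dBV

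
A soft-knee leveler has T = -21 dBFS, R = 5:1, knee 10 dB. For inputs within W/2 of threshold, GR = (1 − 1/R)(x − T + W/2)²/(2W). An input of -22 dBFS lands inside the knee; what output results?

x − T + W/2 = -22 − (-21) + 5 = 4.
GR = (1 − 1/5) × 4² / 20 = 0.8 × 16 / 20 = 0.64 dB.
Output = -22 − 0.64 = -22.64 dBFS.

-22.64 dBFS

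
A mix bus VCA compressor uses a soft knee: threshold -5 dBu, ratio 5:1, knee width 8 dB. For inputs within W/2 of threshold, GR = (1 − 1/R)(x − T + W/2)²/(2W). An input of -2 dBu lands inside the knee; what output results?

-4.45 dBu

x − T + W/2 = -2 − (-5) + 4 = 7.
GR = (1 − 1/5) × 7² / 16 = 0.8 × 49 / 16 = 2.45 dB.
Output = -2 − 2.45 = -4.45 dBu.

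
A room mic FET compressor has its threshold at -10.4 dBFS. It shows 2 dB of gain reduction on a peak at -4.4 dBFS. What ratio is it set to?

Input overshoot = -4.4 − (-10.4) = 6 dB.
Output overshoot = 6 − 2 = 4 dB.
Ratio = input overshoot / output overshoot = 6 / 4 = 1.5.

1.5:1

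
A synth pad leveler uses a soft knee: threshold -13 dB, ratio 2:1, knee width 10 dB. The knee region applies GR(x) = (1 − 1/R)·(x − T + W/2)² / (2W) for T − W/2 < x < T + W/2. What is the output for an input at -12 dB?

x − T + W/2 = -12 − (-13) + 5 = 6.
GR = (1 − 1/2) × 6² / 20 = 0.5 × 36 / 20 = 0.9 dB.
Output = -12 − 0.9 = -12.9 dB.

-12.9 dB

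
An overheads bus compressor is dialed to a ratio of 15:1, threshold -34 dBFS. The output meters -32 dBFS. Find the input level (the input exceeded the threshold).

-4 dBFS

The compressed level sits -32 − (-34) = 2 dB over threshold.
Before 15:1 compression the overshoot was 2 × 15 = 30 dB, so input = -34 + 30 = -4 dBFS.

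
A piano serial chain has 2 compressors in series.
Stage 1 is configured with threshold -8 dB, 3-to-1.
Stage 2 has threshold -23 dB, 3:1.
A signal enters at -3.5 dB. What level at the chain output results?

Stage 1: 4.5 dB above -8 dB, reduced 3:1 to 1.5 dB above → -6.5 dB.
Stage 2: -6.5 dB is 16.5 dB over -23 dB; at 3:1 that becomes 5.5 dB over, giving -17.5 dB.

-17.5 dB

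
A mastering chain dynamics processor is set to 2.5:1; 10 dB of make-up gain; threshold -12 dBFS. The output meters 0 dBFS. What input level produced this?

Before make-up, the level was 0 − 10 = -10 dBFS.
The compressed level sits -10 − (-12) = 2 dB over threshold.
Undo the ratio: input overshoot = 2 × 2.5 = 5 dB, giving input = -7 dBFS.

-7 dBFS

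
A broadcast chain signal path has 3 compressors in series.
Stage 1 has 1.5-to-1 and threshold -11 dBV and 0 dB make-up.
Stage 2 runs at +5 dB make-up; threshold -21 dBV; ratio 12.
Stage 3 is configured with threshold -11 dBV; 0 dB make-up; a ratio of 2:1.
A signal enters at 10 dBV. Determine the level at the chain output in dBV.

Stage 1: 10 dBV is 21 dB over -11 dBV; at 1.5:1 that becomes 14 dB over, giving 3 dBV.
Stage 2: 24 dB above -21 dBV, reduced 12:1 to 2 dB above → -19 dBV; +5 dB make-up → -14 dBV.
Stage 3: below threshold (-14 ≤ -11); passes unchanged; output -14 dBV.

-14 dBV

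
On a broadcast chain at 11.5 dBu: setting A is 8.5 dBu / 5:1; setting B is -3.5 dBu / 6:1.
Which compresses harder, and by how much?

A: GR = 3 − 3/5 = 2.4 dB.
B: GR = 15 − 15/6 = 12.5 dB.
Difference: 10.1 dB in favour of B.

B, by 10.1 dB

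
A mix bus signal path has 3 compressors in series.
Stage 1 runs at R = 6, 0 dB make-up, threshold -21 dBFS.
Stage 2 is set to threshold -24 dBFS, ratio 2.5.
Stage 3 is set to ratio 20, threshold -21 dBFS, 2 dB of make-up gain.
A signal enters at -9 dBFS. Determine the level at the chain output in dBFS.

Stage 1: -9 dBFS is 12 dB over -21 dBFS; at 6:1 that becomes 2 dB over, giving -19 dBFS.
Stage 2: 5 dB above -24 dBFS, reduced 2.5:1 to 2 dB above → -22 dBFS.
Stage 3: -22 dBFS ≤ -21 dBFS, so stage 3 doesn't engage; make-up brings it to -20 dBFS.

-20 dBFS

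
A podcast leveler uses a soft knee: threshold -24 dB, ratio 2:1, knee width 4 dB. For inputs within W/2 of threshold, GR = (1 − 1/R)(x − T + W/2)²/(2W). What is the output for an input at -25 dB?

-25.0625 dB

x − T + W/2 = -25 − (-24) + 2 = 1.
GR = (1 − 1/2) × 1² / 8 = 0.5 × 1 / 8 = 0.0625 dB.
Output = -25 − 0.0625 = -25.0625 dB.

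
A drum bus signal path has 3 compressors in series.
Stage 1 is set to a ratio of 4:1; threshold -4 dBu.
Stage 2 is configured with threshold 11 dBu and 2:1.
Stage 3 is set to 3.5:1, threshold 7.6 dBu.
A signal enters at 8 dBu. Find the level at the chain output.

Stage 1: overshoot 12 dB → 12/4 = 3 dB → -1 dBu.
Stage 2: below threshold (-1 ≤ 11); passes unchanged; output -1 dBu.
Stage 3: -1 dBu is at or below the 7.6 dBu threshold — no compression; output -1 dBu.

-1 dBu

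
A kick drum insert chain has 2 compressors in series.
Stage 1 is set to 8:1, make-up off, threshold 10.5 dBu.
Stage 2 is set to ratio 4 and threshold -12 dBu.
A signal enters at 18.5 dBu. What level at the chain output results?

Stage 1: 8 dB above 10.5 dBu, reduced 8:1 to 1 dB above → 11.5 dBu.
Stage 2: 23.5 dB above -12 dBu, reduced 4:1 to 5.875 dB above → -6.125 dBu.

-6.125 dBu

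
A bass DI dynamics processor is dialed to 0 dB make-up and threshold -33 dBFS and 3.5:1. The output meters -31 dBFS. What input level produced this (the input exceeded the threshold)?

The compressed level sits -31 − (-33) = 2 dB over threshold.
Input overshoot = R × output overshoot = 7 dB → input = -33 + 7 = -26 dBFS.

-26 dBFS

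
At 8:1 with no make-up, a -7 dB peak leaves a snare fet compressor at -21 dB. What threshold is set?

Let T be the threshold. Output overshoot = (input overshoot)/R, so -21 − T = (-7 − T)/8.
8·(-21 − T) = -7 − T → 7·T = -168 − (-7) = -161.
T = -161/7 = -23 dB.

-23 dB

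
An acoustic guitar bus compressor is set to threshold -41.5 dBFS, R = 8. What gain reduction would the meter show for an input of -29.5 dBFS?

10.5 dB

-29.5 dBFS exceeds the threshold by 12 dB.
A 8:1 ratio leaves 1.5 dB of that excess.
So the signal is attenuated by 12 − 1.5 = 10.5 dB.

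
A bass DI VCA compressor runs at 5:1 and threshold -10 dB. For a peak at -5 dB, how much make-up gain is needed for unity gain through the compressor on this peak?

Without make-up, output = threshold + overshoot/5 = -10 + 1 = -9 dB.
Gap to target: 4 dB.

4 dB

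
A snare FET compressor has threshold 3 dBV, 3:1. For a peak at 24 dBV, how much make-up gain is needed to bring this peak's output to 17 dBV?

7 dB

Overshoot 21 dB → 21/3 = 7 dB after compression, so the compressed level is 3 + 7 = 10 dBV.
Make-up = target − compressed = 17 − 10 = 7 dB.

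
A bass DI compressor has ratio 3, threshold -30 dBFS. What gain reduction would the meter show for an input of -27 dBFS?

2 dB

-27 dBFS exceeds the threshold by 3 dB.
At 3:1, output sits 3/3 = 1 dB above threshold.
So the signal is attenuated by 3 − 1 = 2 dB.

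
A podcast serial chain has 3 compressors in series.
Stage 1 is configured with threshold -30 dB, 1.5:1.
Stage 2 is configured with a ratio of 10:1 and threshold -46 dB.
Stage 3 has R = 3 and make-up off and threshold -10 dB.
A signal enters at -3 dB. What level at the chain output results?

Stage 1: overshoot 27 dB → 27/1.5 = 18 dB → -12 dB.
Stage 2: 34 dB above -46 dB, reduced 10:1 to 3.4 dB above → -42.6 dB.
Stage 3: below threshold (-42.6 ≤ -10); passes unchanged; output -42.6 dB.

-42.6 dB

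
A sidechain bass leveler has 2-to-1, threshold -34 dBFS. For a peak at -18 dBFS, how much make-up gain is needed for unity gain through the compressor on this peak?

8 dB

Overshoot 16 dB → 16/2 = 8 dB after compression, so the compressed level is -34 + 8 = -26 dBFS.
Make-up = target − compressed = -18 − (-26) = 8 dB.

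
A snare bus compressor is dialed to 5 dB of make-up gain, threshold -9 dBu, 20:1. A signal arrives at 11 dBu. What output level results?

Overshoot: 11 − (-9) = 20 dB.
20:1 compression reduces that to 20/20 = 1 dB over.
That puts the output at -8 dBu; make-up adds 5 dB, giving -3 dBu.

-3 dBu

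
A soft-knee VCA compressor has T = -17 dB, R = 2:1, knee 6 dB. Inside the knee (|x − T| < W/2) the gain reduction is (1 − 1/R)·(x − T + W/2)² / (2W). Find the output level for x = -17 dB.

-17.375 dB

x − T + W/2 = -17 − (-17) + 3 = 3.
GR = (1 − 1/2) × 3² / 12 = 0.5 × 9 / 12 = 0.375 dB.
Output = -17 − 0.375 = -17.375 dB.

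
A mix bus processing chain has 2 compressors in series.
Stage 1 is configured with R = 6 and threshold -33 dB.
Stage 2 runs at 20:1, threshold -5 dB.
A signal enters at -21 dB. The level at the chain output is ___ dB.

-31 dB

Stage 1: overshoot 12 dB → 12/6 = 2 dB → -31 dB.
Stage 2: below threshold (-31 ≤ -5); passes unchanged; output -31 dB.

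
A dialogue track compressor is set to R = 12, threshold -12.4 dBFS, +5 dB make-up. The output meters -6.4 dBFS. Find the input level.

Remove make-up: -6.4 − 5 = -11.4 dBFS.
That's 1 dB above the -12.4 dBFS threshold.
Undo the ratio: input overshoot = 1 × 12 = 12 dB, giving input = -0.4 dBFS.

-0.4 dBFS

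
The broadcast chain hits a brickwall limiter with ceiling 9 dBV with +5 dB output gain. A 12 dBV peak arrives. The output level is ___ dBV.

14 dBV

At ∞:1, everything above 9 dBV is held at the ceiling.
Output gain then adds 5 dB: 9 + 5 = 14 dBV.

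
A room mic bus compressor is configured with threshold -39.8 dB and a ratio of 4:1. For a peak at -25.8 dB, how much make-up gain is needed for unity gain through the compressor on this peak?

10.5 dB

Overshoot 14 dB → 14/4 = 3.5 dB after compression, so the compressed level is -39.8 + 3.5 = -36.3 dB.
Make-up = target − compressed = -25.8 − (-36.3) = 10.5 dB.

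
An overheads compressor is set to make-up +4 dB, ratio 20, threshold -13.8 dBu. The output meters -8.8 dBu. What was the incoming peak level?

Remove make-up: -8.8 − 4 = -12.8 dBu.
Post-compression overshoot = -12.8 − (-13.8) = 1 dB.
Undo the ratio: input overshoot = 1 × 20 = 20 dB, giving input = 6.2 dBu.

6.2 dBu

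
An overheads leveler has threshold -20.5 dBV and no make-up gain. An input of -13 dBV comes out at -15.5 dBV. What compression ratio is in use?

Input overshoot = -13 − (-20.5) = 7.5 dB; output overshoot = -15.5 − (-20.5) = 5 dB.
Ratio = 7.5 / 5 = 1.5.

1.5:1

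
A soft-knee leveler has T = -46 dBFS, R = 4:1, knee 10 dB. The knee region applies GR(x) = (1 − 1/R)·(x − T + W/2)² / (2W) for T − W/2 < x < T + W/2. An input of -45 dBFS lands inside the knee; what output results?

x − T + W/2 = -45 − (-46) + 5 = 6.
GR = (1 − 1/4) × 6² / 20 = 0.75 × 36 / 20 = 1.35 dB.
Output = -45 − 1.35 = -46.35 dBFS.

-46.35 dBFS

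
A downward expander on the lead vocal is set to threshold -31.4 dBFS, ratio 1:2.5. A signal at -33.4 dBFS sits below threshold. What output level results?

The input is 2 dB below the -31.4 dBFS threshold.
A 1:2.5 expander multiplies undershoot by 2.5: 2 × 2.5 = 5 dB below threshold.
Output = -31.4 − 5 = -36.4 dBFS.

-36.4 dBFS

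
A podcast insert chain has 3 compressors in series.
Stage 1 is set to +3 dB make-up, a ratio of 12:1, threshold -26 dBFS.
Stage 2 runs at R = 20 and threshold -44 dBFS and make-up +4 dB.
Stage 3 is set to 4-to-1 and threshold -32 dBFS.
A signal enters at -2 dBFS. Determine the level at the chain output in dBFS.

-38.85 dBFS

Stage 1: 24 dB above -26 dBFS, reduced 12:1 to 2 dB above → -24 dBFS; +3 dB make-up → -21 dBFS.
Stage 2: 23 dB above -44 dBFS, reduced 20:1 to 1.15 dB above → -42.85 dBFS; +4 dB make-up → -38.85 dBFS.
Stage 3: -38.85 dBFS is at or below the -32 dBFS threshold — no compression; output -38.85 dBFS.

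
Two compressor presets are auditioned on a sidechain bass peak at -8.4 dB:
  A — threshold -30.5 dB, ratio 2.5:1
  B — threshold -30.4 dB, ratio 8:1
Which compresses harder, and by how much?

B, by 5.99 dB

A: overshoot 22.1 dB → output overshoot 8.84 dB → GR 13.26 dB.
B: overshoot 22 dB → output overshoot 2.75 dB → GR 19.25 dB.
B applies 5.99 dB more gain reduction.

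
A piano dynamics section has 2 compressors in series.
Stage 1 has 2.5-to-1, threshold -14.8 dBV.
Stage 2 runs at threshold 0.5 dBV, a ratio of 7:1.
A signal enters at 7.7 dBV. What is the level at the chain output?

Stage 1: overshoot 22.5 dB → 22.5/2.5 = 9 dB → -5.8 dBV.
Stage 2: below threshold (-5.8 ≤ 0.5); passes unchanged; output -5.8 dBV.

-5.8 dBV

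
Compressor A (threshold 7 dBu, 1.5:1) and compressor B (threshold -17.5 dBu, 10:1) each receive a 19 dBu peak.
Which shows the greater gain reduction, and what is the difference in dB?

B, by 28.85 dB

A: GR = 12 − 12/1.5 = 4 dB.
B: GR = 36.5 − 36.5/10 = 32.85 dB.
Difference: 28.85 dB in favour of B.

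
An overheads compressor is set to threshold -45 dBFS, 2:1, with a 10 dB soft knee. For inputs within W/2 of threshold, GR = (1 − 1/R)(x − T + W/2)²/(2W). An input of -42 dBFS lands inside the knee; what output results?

x − T + W/2 = -42 − (-45) + 5 = 8.
GR = (1 − 1/2) × 8² / 20 = 0.5 × 64 / 20 = 1.6 dB.
Output = -42 − 1.6 = -43.6 dBFS.

-43.6 dBFS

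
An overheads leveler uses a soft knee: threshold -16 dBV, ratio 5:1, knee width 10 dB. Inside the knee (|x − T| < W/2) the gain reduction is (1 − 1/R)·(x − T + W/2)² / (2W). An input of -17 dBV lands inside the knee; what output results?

-17.64 dBV

x − T + W/2 = -17 − (-16) + 5 = 4.
GR = (1 − 1/5) × 4² / 20 = 0.8 × 16 / 20 = 0.64 dB.
Output = -17 − 0.64 = -17.64 dBV.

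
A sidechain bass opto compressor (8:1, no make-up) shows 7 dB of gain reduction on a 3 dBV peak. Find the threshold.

-5 dBV

Gain reduction = 3 − (-4) = 7 dB; output overshoot = GR / (R − 1) = 7 / 7 = 1 dB.
Threshold = output − output overshoot = -4 − 1 = -5 dBV.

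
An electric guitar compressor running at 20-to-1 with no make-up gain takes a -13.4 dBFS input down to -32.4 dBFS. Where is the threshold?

Input is 20 dB above T (since output overshoot × R = input overshoot: (-32.4 − T)·20 = -13.4 − T gives T = -33.4 dBFS).
Check: -33.4 + (-13.4 − (-33.4))/20 = -33.4 + 1 = -32.4 dBFS. ✓

-33.4 dBFS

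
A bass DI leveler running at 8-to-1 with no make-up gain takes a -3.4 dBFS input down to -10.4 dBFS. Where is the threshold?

Gain reduction = -3.4 − (-10.4) = 7 dB; output overshoot = GR / (R − 1) = 7 / 7 = 1 dB.
Threshold = output − output overshoot = -10.4 − 1 = -11.4 dBFS.

-11.4 dBFS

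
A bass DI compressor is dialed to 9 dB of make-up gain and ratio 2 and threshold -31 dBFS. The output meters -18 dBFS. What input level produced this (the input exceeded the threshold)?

-23 dBFS

Remove make-up: -18 − 9 = -27 dBFS.
Post-compression overshoot = -27 − (-31) = 4 dB.
Undo the ratio: input overshoot = 4 × 2 = 8 dB, giving input = -23 dBFS.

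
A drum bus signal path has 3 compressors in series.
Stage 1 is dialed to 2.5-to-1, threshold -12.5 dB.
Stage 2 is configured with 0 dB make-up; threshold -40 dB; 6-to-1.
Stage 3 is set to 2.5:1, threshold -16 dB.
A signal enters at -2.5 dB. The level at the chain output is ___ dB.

Stage 1: 10 dB above -12.5 dB, reduced 2.5:1 to 4 dB above → -8.5 dB.
Stage 2: -8.5 dB is 31.5 dB over -40 dB; at 6:1 that becomes 5.25 dB over, giving -34.75 dB.
Stage 3: below threshold (-34.75 ≤ -16); passes unchanged; output -34.75 dB.

-34.75 dB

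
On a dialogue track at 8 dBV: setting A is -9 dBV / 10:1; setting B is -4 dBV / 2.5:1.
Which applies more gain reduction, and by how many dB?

A, by 8.1 dB

A: overshoot 17 dB → output overshoot 1.7 dB → GR 15.3 dB.
B: overshoot 12 dB → output overshoot 4.8 dB → GR 7.2 dB.
Difference: 8.1 dB in favour of A.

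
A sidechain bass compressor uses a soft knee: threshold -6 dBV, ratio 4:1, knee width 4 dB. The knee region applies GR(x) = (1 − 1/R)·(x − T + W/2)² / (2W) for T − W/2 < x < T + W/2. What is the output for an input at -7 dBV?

-7.09375 dBV

x − T + W/2 = -7 − (-6) + 2 = 1.
GR = (1 − 1/4) × 1² / 8 = 0.75 × 1 / 8 = 0.09375 dB.
Output = -7 − 0.09375 = -7.09375 dBV.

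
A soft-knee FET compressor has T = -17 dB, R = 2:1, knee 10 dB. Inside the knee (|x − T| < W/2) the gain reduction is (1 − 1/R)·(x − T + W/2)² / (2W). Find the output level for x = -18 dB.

-18.4 dB

x − T + W/2 = -18 − (-17) + 5 = 4.
GR = (1 − 1/2) × 4² / 20 = 0.5 × 16 / 20 = 0.4 dB.
Output = -18 − 0.4 = -18.4 dB.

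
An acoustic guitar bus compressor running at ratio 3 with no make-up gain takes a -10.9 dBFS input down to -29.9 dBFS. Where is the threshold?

Input is 28.5 dB above T (since output overshoot × R = input overshoot: (-29.9 − T)·3 = -10.9 − T gives T = -39.4 dBFS).
Check: -39.4 + (-10.9 − (-39.4))/3 = -39.4 + 9.5 = -29.9 dBFS. ✓

-39.4 dBFS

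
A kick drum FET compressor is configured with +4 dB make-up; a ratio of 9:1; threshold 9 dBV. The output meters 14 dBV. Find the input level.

18 dBV

Remove make-up: 14 − 4 = 10 dBV.
The compressed level sits 10 − 9 = 1 dB over threshold.
Input overshoot = R × output overshoot = 9 dB → input = 9 + 9 = 18 dBV.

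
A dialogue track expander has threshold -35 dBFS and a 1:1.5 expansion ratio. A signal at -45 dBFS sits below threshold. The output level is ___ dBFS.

Below threshold, a 1:1.5 expander applies gain = (1.5−1)×(T − x) of attenuation.
(1.5−1) × 10 = 5 dB, so output = -45 − 5 = -50 dBFS.

-50 dBFS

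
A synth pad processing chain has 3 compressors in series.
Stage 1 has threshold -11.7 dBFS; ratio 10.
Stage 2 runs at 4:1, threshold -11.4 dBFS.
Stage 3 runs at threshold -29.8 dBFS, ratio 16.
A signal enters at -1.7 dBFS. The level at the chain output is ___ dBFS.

Stage 1: overshoot 10 dB → 10/10 = 1 dB → -10.7 dBFS.
Stage 2: overshoot 0.7 dB → 0.7/4 = 0.175 dB → -11.225 dBFS.
Stage 3: 18.575 dB above -29.8 dBFS, reduced 16:1 to 1.160937 dB above → -28.639063 dBFS.

-28.639063 dBFS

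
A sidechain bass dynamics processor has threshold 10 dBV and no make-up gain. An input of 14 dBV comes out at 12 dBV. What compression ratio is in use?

Input overshoot = 14 − 10 = 4 dB; output overshoot = 12 − 10 = 2 dB.
Ratio = 4 / 2 = 2.

2:1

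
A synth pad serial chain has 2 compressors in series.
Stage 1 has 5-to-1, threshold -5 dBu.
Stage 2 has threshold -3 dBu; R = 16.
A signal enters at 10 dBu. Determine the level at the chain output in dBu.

-2.9375 dBu

Stage 1: overshoot 15 dB → 15/5 = 3 dB → -2 dBu.
Stage 2: 1 dB above -3 dBu, reduced 16:1 to 0.0625 dB above → -2.9375 dBu.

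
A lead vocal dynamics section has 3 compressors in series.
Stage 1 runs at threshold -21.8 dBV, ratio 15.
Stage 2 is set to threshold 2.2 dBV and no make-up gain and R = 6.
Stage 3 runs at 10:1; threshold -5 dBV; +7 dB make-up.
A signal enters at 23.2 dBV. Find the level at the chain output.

Stage 1: 23.2 dBV is 45 dB over -21.8 dBV; at 15:1 that becomes 3 dB over, giving -18.8 dBV.
Stage 2: -18.8 dBV ≤ 2.2 dBV, so stage 2 doesn't engage; output -18.8 dBV.
Stage 3: -18.8 dBV ≤ -5 dBV, so stage 3 doesn't engage; make-up brings it to -11.8 dBV.

-11.8 dBV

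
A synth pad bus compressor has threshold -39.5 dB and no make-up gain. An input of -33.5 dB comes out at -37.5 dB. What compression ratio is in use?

Input overshoot = -33.5 − (-39.5) = 6 dB; output overshoot = -37.5 − (-39.5) = 2 dB.
Ratio = 6 / 2 = 3.

3:1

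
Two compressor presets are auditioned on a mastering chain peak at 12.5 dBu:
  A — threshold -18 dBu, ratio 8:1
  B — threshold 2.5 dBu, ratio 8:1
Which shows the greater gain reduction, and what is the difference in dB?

A: GR = 30.5 − 30.5/8 = 26.6875 dB.
B: GR = 10 − 10/8 = 8.75 dB.
A applies 17.9375 dB more gain reduction.

A, by 17.9375 dB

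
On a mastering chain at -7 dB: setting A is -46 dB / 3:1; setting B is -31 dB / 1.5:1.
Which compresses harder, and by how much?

A: overshoot 39 dB → output overshoot 13 dB → GR 26 dB.
B: overshoot 24 dB → output overshoot 16 dB → GR 8 dB.
Difference: 18 dB in favour of A.

A, by 18 dB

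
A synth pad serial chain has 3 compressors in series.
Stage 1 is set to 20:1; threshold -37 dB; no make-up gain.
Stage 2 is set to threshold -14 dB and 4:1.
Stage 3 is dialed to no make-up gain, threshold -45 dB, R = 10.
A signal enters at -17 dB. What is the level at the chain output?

Stage 1: overshoot 20 dB → 20/20 = 1 dB → -36 dB.
Stage 2: -36 dB ≤ -14 dB, so stage 2 doesn't engage; output -36 dB.
Stage 3: -36 dB is 9 dB over -45 dB; at 10:1 that becomes 0.9 dB over, giving -44.1 dB.

-44.1 dB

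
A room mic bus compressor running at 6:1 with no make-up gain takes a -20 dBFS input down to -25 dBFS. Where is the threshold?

Let T be the threshold. Output overshoot = (input overshoot)/R, so -25 − T = (-20 − T)/6.
6·(-25 − T) = -20 − T → 5·T = -150 − (-20) = -130.
T = -130/5 = -26 dBFS.

-26 dBFS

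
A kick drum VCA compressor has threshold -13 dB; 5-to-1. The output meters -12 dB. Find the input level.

-8 dB

The compressed level sits -12 − (-13) = 1 dB over threshold.
Undo the ratio: input overshoot = 1 × 5 = 5 dB, giving input = -8 dB.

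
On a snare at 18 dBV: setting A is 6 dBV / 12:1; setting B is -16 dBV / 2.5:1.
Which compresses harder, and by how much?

A: GR = 12 − 12/12 = 11 dB.
B: GR = 34 − 34/2.5 = 20.4 dB.
B reduces 9.4 dB more.

B, by 9.4 dB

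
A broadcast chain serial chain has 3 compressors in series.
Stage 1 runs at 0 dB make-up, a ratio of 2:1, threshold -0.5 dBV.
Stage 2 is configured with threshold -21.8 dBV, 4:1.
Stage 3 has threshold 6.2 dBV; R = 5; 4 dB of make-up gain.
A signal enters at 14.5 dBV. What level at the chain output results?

Stage 1: overshoot 15 dB → 15/2 = 7.5 dB → 7 dBV.
Stage 2: overshoot 28.8 dB → 28.8/4 = 7.2 dB → -14.6 dBV.
Stage 3: below threshold (-14.6 ≤ 6.2); passes unchanged; make-up brings it to -10.6 dBV.

-10.6 dBV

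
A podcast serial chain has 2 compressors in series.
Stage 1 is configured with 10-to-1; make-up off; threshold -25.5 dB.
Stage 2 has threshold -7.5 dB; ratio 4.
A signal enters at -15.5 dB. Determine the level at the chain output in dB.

-24.5 dB

Stage 1: overshoot 10 dB → 10/10 = 1 dB → -24.5 dB.
Stage 2: below threshold (-24.5 ≤ -7.5); passes unchanged; output -24.5 dB.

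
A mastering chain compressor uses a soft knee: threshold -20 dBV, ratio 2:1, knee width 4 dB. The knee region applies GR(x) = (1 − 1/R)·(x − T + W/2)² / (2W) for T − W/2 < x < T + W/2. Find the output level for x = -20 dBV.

-20.25 dBV

x − T + W/2 = -20 − (-20) + 2 = 2.
GR = (1 − 1/2) × 2² / 8 = 0.5 × 4 / 8 = 0.25 dB.
Output = -20 − 0.25 = -20.25 dBV.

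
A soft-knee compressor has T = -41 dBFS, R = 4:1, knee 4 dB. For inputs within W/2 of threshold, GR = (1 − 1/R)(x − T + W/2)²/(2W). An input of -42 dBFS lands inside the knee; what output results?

x − T + W/2 = -42 − (-41) + 2 = 1.
GR = (1 − 1/4) × 1² / 8 = 0.75 × 1 / 8 = 0.09375 dB.
Output = -42 − 0.09375 = -42.09375 dBFS.

-42.09375 dBFS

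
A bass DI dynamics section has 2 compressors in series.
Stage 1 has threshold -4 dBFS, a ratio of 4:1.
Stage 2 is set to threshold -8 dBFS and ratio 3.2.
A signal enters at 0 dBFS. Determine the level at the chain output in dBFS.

Stage 1: 4 dB above -4 dBFS, reduced 4:1 to 1 dB above → -3 dBFS.
Stage 2: -3 dBFS is 5 dB over -8 dBFS; at 3.2:1 that becomes 1.5625 dB over, giving -6.4375 dBFS.

-6.4375 dBFS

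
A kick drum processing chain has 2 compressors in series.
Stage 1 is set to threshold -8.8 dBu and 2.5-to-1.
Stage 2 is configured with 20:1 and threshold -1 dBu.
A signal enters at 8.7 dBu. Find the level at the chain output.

Stage 1: overshoot 17.5 dB → 17.5/2.5 = 7 dB → -1.8 dBu.
Stage 2: -1.8 dBu ≤ -1 dBu, so stage 2 doesn't engage; output -1.8 dBu.

-1.8 dBu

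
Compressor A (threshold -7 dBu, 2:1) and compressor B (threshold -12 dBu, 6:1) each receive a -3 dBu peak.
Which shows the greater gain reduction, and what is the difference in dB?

A: 4 dB over, compressed to 2 dB over, so 2 dB of GR.
B: 9 dB over, compressed to 1.5 dB over, so 7.5 dB of GR.
B applies 5.5 dB more gain reduction.

B, by 5.5 dB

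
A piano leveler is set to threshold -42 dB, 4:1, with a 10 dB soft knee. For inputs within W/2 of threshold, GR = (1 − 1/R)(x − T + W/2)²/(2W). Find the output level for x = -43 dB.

x − T + W/2 = -43 − (-42) + 5 = 4.
GR = (1 − 1/4) × 4² / 20 = 0.75 × 16 / 20 = 0.6 dB.
Output = -43 − 0.6 = -43.6 dB.

-43.6 dB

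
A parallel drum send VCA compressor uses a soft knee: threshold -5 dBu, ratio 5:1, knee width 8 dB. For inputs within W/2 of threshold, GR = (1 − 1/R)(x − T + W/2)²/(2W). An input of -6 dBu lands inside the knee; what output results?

x − T + W/2 = -6 − (-5) + 4 = 3.
GR = (1 − 1/5) × 3² / 16 = 0.8 × 9 / 16 = 0.45 dB.
Output = -6 − 0.45 = -6.45 dBu.

-6.45 dBu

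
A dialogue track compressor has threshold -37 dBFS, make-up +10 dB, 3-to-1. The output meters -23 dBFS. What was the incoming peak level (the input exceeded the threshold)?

-25 dBFS

Before make-up, the level was -23 − 10 = -33 dBFS.
The compressed level sits -33 − (-37) = 4 dB over threshold.
Before 3:1 compression the overshoot was 4 × 3 = 12 dB, so input = -37 + 12 = -25 dBFS.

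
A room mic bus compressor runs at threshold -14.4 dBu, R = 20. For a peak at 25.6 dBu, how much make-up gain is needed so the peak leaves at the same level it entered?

Overshoot 40 dB → 40/20 = 2 dB after compression, so the compressed level is -14.4 + 2 = -12.4 dBu.
Make-up = target − compressed = 25.6 − (-12.4) = 38 dB.

38 dB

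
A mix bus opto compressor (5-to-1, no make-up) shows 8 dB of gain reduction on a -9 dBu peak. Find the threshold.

-19 dBu

Input is 10 dB above T (since output overshoot × R = input overshoot: (-17 − T)·5 = -9 − T gives T = -19 dBu).
Check: -19 + (-9 − (-19))/5 = -19 + 2 = -17 dBu. ✓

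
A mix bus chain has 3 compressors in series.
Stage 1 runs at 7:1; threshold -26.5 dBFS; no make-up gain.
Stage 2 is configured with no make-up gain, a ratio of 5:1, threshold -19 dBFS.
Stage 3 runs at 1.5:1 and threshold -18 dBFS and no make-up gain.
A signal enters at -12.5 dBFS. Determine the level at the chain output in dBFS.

-24.5 dBFS

Stage 1: overshoot 14 dB → 14/7 = 2 dB → -24.5 dBFS.
Stage 2: -24.5 dBFS ≤ -19 dBFS, so stage 2 doesn't engage; output -24.5 dBFS.
Stage 3: -24.5 dBFS is at or below the -18 dBFS threshold — no compression; output -24.5 dBFS.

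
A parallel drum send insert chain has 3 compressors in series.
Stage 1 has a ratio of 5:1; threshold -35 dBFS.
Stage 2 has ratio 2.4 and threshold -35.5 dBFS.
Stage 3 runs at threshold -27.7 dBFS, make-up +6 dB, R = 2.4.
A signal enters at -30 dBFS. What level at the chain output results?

Stage 1: -30 dBFS is 5 dB over -35 dBFS; at 5:1 that becomes 1 dB over, giving -34 dBFS.
Stage 2: -34 dBFS is 1.5 dB over -35.5 dBFS; at 2.4:1 that becomes 0.625 dB over, giving -34.875 dBFS.
Stage 3: below threshold (-34.875 ≤ -27.7); passes unchanged; make-up brings it to -28.875 dBFS.

-28.875 dBFS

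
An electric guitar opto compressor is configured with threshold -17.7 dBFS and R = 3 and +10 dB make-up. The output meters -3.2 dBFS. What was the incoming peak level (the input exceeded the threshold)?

Stripping the +10 dB make-up gives -13.2 dBFS at the gain stage.
Post-compression overshoot = -13.2 − (-17.7) = 4.5 dB.
Before 3:1 compression the overshoot was 4.5 × 3 = 13.5 dB, so input = -17.7 + 13.5 = -4.2 dBFS.

-4.2 dBFS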